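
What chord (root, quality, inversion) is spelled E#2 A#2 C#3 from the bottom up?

The pitch classes E#, A#, C# arrange in thirds as A#–C#–E#: an A# minor triad.
E# is the fifth of A# minor; fifth in the bass means second inversion (figured bass 6/4).

A# minor, second inversion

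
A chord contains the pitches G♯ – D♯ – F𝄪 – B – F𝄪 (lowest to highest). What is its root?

Reordering G#, D#, F##, B into stacked thirds gives G#–B–D#–F##; the bottom of that stack, G#, is the root.

G#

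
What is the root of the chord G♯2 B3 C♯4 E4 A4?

Reordering G#, B, C#, E, A into stacked thirds gives A–C#–E–G#–B; the bottom of that stack, A, is the root.

A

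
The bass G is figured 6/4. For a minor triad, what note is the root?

The figures 6/4 mean the fifth of the chord is in the bass. If G is the fifth of a minor triad, the root is C (chord tones C–Eb–G).

C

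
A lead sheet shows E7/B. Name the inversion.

E7/B means E dominant seventh with B in the bass. B is the fifth of E dominant seventh (E–G#–B–D), so this is second inversion.

second inversion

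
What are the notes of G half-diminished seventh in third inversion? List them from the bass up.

G half-diminished seventh is G–Bb–Db–F. Third inversion puts the seventh (F) in the bass, with the remaining tones above: F, G, Bb, Db.

F, G, Bb, Db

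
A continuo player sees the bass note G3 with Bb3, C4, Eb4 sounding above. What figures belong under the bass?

4/3

The notes G, Bb, C, Eb stack in thirds as C–Eb–G–Bb — a C minor seventh chord. The bass G is the fifth, so this is second inversion: figured 4/3.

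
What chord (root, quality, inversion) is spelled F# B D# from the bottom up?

The pitch classes F#, B, D# arrange in thirds as B–D#–F#: a B major triad.
The lowest note is F#, the fifth of the chord, so this is second inversion (figured bass 6/4).

B major, second inversion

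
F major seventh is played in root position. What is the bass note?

F

In root position the root is lowest. For F major seventh (F–A–C–E) that is F.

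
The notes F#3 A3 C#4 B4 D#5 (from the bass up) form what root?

The distinct letter names are F#, A, C#, B, D#. Arranged as a stack of thirds they read B–D#–F#–A–C#, so B is the root (a B dominant ninth chord).

B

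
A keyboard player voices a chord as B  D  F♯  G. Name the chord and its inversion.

The pitch classes B, D, F#, G arrange in thirds as G–B–D–F#: a G major seventh chord.
B is the third of G major seventh; third in the bass means first inversion (figured bass 6/5).

G major seventh, first inversion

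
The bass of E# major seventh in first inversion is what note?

G##

In first inversion the third is lowest. For E# major seventh (E#–G##–B#–D##) that is G##.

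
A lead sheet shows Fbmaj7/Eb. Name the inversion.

third inversion

Fbmaj7/Eb means Fb major seventh with Eb in the bass. Eb is the seventh of Fb major seventh (Fb–Ab–Cb–Eb), so this is third inversion.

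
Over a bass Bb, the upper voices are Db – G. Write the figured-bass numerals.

6

The notes Bb, Db, G stack in thirds as G–Bb–Db — a G diminished triad. The bass Bb is the third, so this is first inversion: figured 6.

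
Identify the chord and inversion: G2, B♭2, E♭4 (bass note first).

Eb major, first inversion

The pitch classes G, Bb, Eb arrange in thirds as Eb–G–Bb: an Eb major triad.
G is the third of Eb major; third in the bass means first inversion (figured bass 6).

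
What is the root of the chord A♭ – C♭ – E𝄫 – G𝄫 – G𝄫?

Ab

Ab, Cb, Ebb, Gbb are the tones of an Ab diminished seventh chord (Ab–Cb–Ebb–Gbb), making Ab the root.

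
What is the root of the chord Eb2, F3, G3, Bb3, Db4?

Eb

The distinct letter names are Eb, F, G, Bb, Db. Arranged as a stack of thirds they read Eb–G–Bb–Db–F, so Eb is the root (an Eb dominant ninth chord).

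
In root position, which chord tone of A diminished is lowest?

A

In root position the root is lowest. For A diminished (A–C–Eb) that is A.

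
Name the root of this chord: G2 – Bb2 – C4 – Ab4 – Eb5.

Ab

The distinct letter names are G, Bb, C, Ab, Eb. Arranged as a stack of thirds they read Ab–C–Eb–G–Bb, so Ab is the root (an Ab major ninth chord).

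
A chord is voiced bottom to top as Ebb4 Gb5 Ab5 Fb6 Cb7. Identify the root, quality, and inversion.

The distinct note names are Ebb, Gb, Ab, Fb, Cb. Stacked in thirds they read Fb–Ab–Cb–Ebb–Gb, which is a dominant ninth chord on Fb.
With the seventh (Ebb) in the bass, the chord is in third inversion.

Fb dominant ninth, third inversion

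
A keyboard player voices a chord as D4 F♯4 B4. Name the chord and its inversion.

Reducing to letter names: D, F#, B. These stack in thirds as B–D–F# — a B minor triad.
The lowest note is D, the third of the chord, so this is first inversion (figured bass 6).

B minor, first inversion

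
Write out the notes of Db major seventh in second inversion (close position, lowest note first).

Ab, C, Db, F

The chord tones are Db–F–Ab–C. With the fifth (Ab) lowest for second inversion: Ab, C, Db, F.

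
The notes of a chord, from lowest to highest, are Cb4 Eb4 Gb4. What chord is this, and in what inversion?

Cb major, root position

The distinct note names are Cb, Eb, Gb. Stacked in thirds they read Cb–Eb–Gb, which is a major triad on Cb.
With the root (Cb) in the bass, the chord is in root position (figured bass 5/3).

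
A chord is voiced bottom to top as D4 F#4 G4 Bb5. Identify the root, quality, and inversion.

The distinct note names are D, F#, G, Bb. Stacked in thirds they read G–Bb–D–F#, which is a minor-major seventh chord on G.
The lowest note is D, the fifth of the chord, so this is second inversion (figured bass 4/3).

G minor-major seventh, second inversion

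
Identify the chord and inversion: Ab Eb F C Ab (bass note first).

F minor seventh, first inversion

The distinct note names are Ab, Eb, F, C. Stacked in thirds they read F–Ab–C–Eb, which is a minor seventh chord on F.
With the third (Ab) in the bass, the chord is in first inversion (figured bass 6/5).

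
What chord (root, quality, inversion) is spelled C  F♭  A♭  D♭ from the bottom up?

Db minor-major seventh, third inversion

Reducing to letter names: C, Fb, Ab, Db. These stack in thirds as Db–Fb–Ab–C — a Db minor-major seventh chord.
C is the seventh of Db minor-major seventh; seventh in the bass means third inversion (figured bass 4/2).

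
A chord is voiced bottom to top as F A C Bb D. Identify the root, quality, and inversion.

Reducing to letter names: F, A, C, Bb, D. These stack in thirds as Bb–D–F–A–C — a Bb major ninth chord.
With the fifth (F) in the bass, the chord is in second inversion.

Bb major ninth, second inversion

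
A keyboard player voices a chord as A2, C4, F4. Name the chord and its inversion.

F major, first inversion

The distinct note names are A, C, F. Stacked in thirds they read F–A–C, which is a major triad on F.
With the third (A) in the bass, the chord is in first inversion (figured bass 6).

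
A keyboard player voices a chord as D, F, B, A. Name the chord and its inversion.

B half-diminished seventh, first inversion

The pitch classes D, F, B, A arrange in thirds as B–D–F–A: a B half-diminished seventh chord.
With the third (D) in the bass, the chord is in first inversion (figured bass 6/5).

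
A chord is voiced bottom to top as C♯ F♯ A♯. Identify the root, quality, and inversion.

Reducing to letter names: C#, F#, A#. These stack in thirds as F#–A#–C# — an F# major triad.
With the fifth (C#) in the bass, the chord is in second inversion (figured bass 6/4).

F# major, second inversion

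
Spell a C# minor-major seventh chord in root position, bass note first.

C# minor-major seventh is C#–E–G#–B#. Root position puts the root (C#) in the bass, with the remaining tones above: C#, E, G#, B#.

C#, E, G#, B#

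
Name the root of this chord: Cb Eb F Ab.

The distinct letter names are Cb, Eb, F, Ab. Arranged as a stack of thirds they read F–Ab–Cb–Eb, so F is the root (an F half-diminished seventh chord).

F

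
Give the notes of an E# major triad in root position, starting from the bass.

E#, G##, B#

The chord tones are E#–G##–B#. With the root (E#) lowest for root position: E#, G##, B#.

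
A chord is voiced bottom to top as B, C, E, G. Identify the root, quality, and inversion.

The pitch classes B, C, E, G arrange in thirds as C–E–G–B: a C major seventh chord.
B is the seventh of C major seventh; seventh in the bass means third inversion (figured bass 4/2).

C major seventh, third inversion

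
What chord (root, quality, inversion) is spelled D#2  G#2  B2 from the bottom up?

Reducing to letter names: D#, G#, B. These stack in thirds as G#–B–D# — a G# minor triad.
D# is the fifth of G# minor; fifth in the bass means second inversion (figured bass 6/4).

G# minor, second inversion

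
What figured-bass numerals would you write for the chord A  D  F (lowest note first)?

6/4

The notes A, D, F stack in thirds as D–F–A — a D minor triad. The bass A is the fifth, so this is second inversion: figured 6/4.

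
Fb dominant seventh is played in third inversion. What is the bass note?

Ebb

The seventh of Fb dominant seventh (Fb–Ab–Cb–Ebb) is Ebb; that is the bass in third inversion.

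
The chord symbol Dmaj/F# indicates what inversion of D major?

first inversion

Dmaj/F# means D major with F# in the bass. F# is the third of D major (D–F#–A), so this is first inversion.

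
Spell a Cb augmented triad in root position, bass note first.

Cb, Eb, G

The chord tones are Cb–Eb–G. With the root (Cb) lowest for root position: Cb, Eb, G.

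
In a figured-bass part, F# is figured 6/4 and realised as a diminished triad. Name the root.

B#

The figures 6/4 mean the fifth of the chord is in the bass. If F# is the fifth of a diminished triad, the root is B# (chord tones B#–D#–F#).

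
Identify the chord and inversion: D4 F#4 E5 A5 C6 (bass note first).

The distinct note names are D, F#, E, A, C. Stacked in thirds they read D–F#–A–C–E, which is a dominant ninth chord on D.
The lowest note is D, the root of the chord, so this is root position.

D dominant ninth, root position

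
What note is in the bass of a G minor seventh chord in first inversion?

Bb

The third of G minor seventh (G–Bb–D–F) is Bb; that is the bass in first inversion.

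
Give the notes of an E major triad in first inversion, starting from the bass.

G#, B, E

The chord tones are E–G#–B. With the third (G#) lowest for first inversion: G#, B, E.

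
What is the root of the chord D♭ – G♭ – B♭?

Reordering Db, Gb, Bb into stacked thirds gives Gb–Bb–Db; the bottom of that stack, Gb, is the root.

Gb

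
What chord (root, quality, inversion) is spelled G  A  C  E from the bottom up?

A minor seventh, third inversion

The distinct note names are G, A, C, E. Stacked in thirds they read A–C–E–G, which is a minor seventh chord on A.
The lowest note is G, the seventh of the chord, so this is third inversion (figured bass 4/2).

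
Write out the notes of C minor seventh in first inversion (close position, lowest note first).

Eb, G, Bb, C

The chord tones are C–Eb–G–Bb. With the third (Eb) lowest for first inversion: Eb, G, Bb, C.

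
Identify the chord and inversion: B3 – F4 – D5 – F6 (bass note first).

B diminished, root position

The distinct note names are B, F, D. Stacked in thirds they read B–D–F, which is a diminished triad on B.
B is the root of B diminished; root in the bass means root position (figured bass 5/3).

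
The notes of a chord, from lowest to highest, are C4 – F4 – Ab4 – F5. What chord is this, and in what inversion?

Reducing to letter names: C, F, Ab. These stack in thirds as F–Ab–C — an F minor triad.
With the fifth (C) in the bass, the chord is in second inversion (figured bass 6/4).

F minor, second inversion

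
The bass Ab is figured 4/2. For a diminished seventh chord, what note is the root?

B

The figures 4/2 mean the seventh of the chord is in the bass. If Ab is the seventh of a diminished seventh chord, the root is B (chord tones B–D–F–Ab).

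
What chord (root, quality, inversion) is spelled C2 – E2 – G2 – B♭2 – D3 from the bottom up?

C dominant ninth, root position

Reducing to letter names: C, E, G, Bb, D. These stack in thirds as C–E–G–Bb–D — a C dominant ninth chord.
With the root (C) in the bass, the chord is in root position.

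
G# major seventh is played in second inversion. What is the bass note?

In second inversion the fifth is lowest. For G# major seventh (G#–B#–D#–F##) that is D#.

D#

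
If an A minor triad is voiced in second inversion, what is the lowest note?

E

In second inversion the fifth is lowest. For A minor (A–C–E) that is E.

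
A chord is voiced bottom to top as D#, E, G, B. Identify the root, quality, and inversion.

E minor-major seventh, third inversion

Reducing to letter names: D#, E, G, B. These stack in thirds as E–G–B–D# — an E minor-major seventh chord.
The lowest note is D#, the seventh of the chord, so this is third inversion (figured bass 4/2).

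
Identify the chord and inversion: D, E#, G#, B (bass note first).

E# diminished seventh, third inversion

Reducing to letter names: D, E#, G#, B. These stack in thirds as E#–G#–B–D — an E# diminished seventh chord.
D is the seventh of E# diminished seventh; seventh in the bass means third inversion (figured bass 4/2).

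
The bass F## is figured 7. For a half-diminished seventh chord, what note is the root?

The figures 7 mean the root of the chord is in the bass. If F## is the root of a half-diminished seventh chord, the root is F## (chord tones F##–A#–C#–E#).

F##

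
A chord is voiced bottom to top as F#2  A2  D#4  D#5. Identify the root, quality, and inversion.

D# diminished, first inversion

The pitch classes F#, A, D# arrange in thirds as D#–F#–A: a D# diminished triad.
F# is the third of D# diminished; third in the bass means first inversion (figured bass 6).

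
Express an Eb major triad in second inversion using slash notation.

Second inversion of Eb major has the fifth (Bb) in the bass. As a slash chord: Eb/Bb.

Eb/Bb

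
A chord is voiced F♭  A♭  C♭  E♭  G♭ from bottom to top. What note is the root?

Fb

The distinct letter names are Fb, Ab, Cb, Eb, Gb. Arranged as a stack of thirds they read Fb–Ab–Cb–Eb–Gb, so Fb is the root (an Fb major ninth chord).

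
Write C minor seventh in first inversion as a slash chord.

First inversion of C minor seventh has the third (Eb) in the bass. As a slash chord: Cm7/Eb.

Cm7/Eb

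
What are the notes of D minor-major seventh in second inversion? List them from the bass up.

A, C#, D, F

D minor-major seventh is D–F–A–C#. Second inversion puts the fifth (A) in the bass, with the remaining tones above: A, C#, D, F.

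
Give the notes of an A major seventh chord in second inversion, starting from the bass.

A major seventh is A–C#–E–G#. Second inversion puts the fifth (E) in the bass, with the remaining tones above: E, G#, A, C#.

E, G#, A, C#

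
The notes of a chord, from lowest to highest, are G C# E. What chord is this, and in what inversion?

C# diminished, second inversion

The distinct note names are G, C#, E. Stacked in thirds they read C#–E–G, which is a diminished triad on C#.
G is the fifth of C# diminished; fifth in the bass means second inversion (figured bass 6/4).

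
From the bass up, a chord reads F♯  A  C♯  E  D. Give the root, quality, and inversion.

D major ninth, first inversion

The pitch classes F#, A, C#, E, D arrange in thirds as D–F#–A–C#–E: a D major ninth chord.
The lowest note is F#, the third of the chord, so this is first inversion.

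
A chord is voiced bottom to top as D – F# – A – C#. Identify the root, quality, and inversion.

D major seventh, root position

The distinct note names are D, F#, A, C#. Stacked in thirds they read D–F#–A–C#, which is a major seventh chord on D.
D is the root of D major seventh; root in the bass means root position (figured bass 7).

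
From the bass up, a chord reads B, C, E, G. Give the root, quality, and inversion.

Reducing to letter names: B, C, E, G. These stack in thirds as C–E–G–B — a C major seventh chord.
The lowest note is B, the seventh of the chord, so this is third inversion (figured bass 4/2).

C major seventh, third inversion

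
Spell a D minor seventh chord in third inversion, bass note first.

The chord tones are D–F–A–C. With the seventh (C) lowest for third inversion: C, D, F, A.

C, D, F, A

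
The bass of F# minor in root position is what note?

F#

In root position the root is lowest. For F# minor (F#–A–C#) that is F#.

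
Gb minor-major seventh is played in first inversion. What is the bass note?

Bbb

Gb minor-major seventh is Gb–Bbb–Db–F. First inversion places the third in the bass: Bbb.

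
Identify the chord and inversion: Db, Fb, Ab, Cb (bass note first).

Db minor seventh, root position

The distinct note names are Db, Fb, Ab, Cb. Stacked in thirds they read Db–Fb–Ab–Cb, which is a minor seventh chord on Db.
Db is the root of Db minor seventh; root in the bass means root position (figured bass 7).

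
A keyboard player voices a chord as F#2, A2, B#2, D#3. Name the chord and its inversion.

B# diminished seventh, second inversion

Reducing to letter names: F#, A, B#, D#. These stack in thirds as B#–D#–F#–A — a B# diminished seventh chord.
With the fifth (F#) in the bass, the chord is in second inversion (figured bass 4/3).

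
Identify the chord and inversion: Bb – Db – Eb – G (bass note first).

The pitch classes Bb, Db, Eb, G arrange in thirds as Eb–G–Bb–Db: an Eb dominant seventh chord.
Bb is the fifth of Eb dominant seventh; fifth in the bass means second inversion (figured bass 4/3).

Eb dominant seventh, second inversion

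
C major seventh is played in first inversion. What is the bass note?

The third of C major seventh (C–E–G–B) is E; that is the bass in first inversion.

E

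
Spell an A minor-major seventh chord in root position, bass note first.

The chord tones are A–C–E–G#. With the root (A) lowest for root position: A, C, E, G#.

A, C, E, G#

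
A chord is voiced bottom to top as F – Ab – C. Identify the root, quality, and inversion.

The pitch classes F, Ab, C arrange in thirds as F–Ab–C: an F minor triad.
With the root (F) in the bass, the chord is in root position (figured bass 5/3).

F minor, root position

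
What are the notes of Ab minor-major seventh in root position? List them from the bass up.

The chord tones are Ab–Cb–Eb–G. With the root (Ab) lowest for root position: Ab, Cb, Eb, G.

Ab, Cb, Eb, G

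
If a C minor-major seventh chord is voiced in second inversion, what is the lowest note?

G

The fifth of C minor-major seventh (C–Eb–G–B) is G; that is the bass in second inversion.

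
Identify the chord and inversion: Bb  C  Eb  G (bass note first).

Reducing to letter names: Bb, C, Eb, G. These stack in thirds as C–Eb–G–Bb — a C minor seventh chord.
Bb is the seventh of C minor seventh; seventh in the bass means third inversion (figured bass 4/2).

C minor seventh, third inversion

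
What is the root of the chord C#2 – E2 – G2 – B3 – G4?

C#, E, G, B are the tones of a C# half-diminished seventh chord (C#–E–G–B), making C# the root.

C#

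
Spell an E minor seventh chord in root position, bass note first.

E minor seventh is E–G–B–D. Root position puts the root (E) in the bass, with the remaining tones above: E, G, B, D.

E, G, B, D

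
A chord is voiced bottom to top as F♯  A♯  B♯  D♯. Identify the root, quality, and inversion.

The pitch classes F#, A#, B#, D# arrange in thirds as B#–D#–F#–A#: a B# half-diminished seventh chord.
F# is the fifth of B# half-diminished seventh; fifth in the bass means second inversion (figured bass 4/3).

B# half-diminished seventh, second inversion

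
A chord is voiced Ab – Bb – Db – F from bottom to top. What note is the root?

Bb

Reordering Ab, Bb, Db, F into stacked thirds gives Bb–Db–F–Ab; the bottom of that stack, Bb, is the root.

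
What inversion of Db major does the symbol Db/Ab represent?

Db/Ab means Db major with Ab in the bass. Ab is the fifth of Db major (Db–F–Ab), so this is second inversion.

second inversion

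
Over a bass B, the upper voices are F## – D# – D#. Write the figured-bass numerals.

The notes B, F##, D# stack in thirds as B–D#–F## — a B augmented triad. The bass B is the root, so this is root position: figured 5/3.

5/3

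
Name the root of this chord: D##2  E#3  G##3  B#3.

D##, E#, G##, B# are the tones of an E# major seventh chord (E#–G##–B#–D##), making E# the root.

E#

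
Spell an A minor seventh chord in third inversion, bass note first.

The chord tones are A–C–E–G. With the seventh (G) lowest for third inversion: G, A, C, E.

G, A, C, E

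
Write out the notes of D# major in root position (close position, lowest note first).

D#, F##, A#

D# major is D#–F##–A#. Root position puts the root (D#) in the bass, with the remaining tones above: D#, F##, A#.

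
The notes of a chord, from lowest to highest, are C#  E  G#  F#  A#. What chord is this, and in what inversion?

F# dominant ninth, second inversion

The distinct note names are C#, E, G#, F#, A#. Stacked in thirds they read F#–A#–C#–E–G#, which is a dominant ninth chord on F#.
C# is the fifth of F# dominant ninth; fifth in the bass means second inversion.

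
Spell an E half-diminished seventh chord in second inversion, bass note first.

Bb, D, E, G

Spelling E half-diminished seventh: E–G–Bb–D. In second inversion the fifth is bass, giving Bb, D, E, G from the bottom.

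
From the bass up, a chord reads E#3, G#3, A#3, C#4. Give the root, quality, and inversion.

A# minor seventh, second inversion

The distinct note names are E#, G#, A#, C#. Stacked in thirds they read A#–C#–E#–G#, which is a minor seventh chord on A#.
E# is the fifth of A# minor seventh; fifth in the bass means second inversion (figured bass 4/3).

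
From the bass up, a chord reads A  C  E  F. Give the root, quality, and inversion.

F major seventh, first inversion

The pitch classes A, C, E, F arrange in thirds as F–A–C–E: an F major seventh chord.
The lowest note is A, the third of the chord, so this is first inversion (figured bass 6/5).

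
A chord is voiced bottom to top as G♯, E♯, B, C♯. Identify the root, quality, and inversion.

C# dominant seventh, second inversion

The pitch classes G#, E#, B, C# arrange in thirds as C#–E#–G#–B: a C# dominant seventh chord.
The lowest note is G#, the fifth of the chord, so this is second inversion (figured bass 4/3).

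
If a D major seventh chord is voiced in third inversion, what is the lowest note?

C#

In third inversion the seventh is lowest. For D major seventh (D–F#–A–C#) that is C#.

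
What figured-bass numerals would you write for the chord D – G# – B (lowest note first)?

6/4

The notes D, G#, B stack in thirds as G#–B–D — a G# diminished triad. The bass D is the fifth, so this is second inversion: figured 6/4.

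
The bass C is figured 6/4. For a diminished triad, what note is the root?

F#

The figures 6/4 mean the fifth of the chord is in the bass. If C is the fifth of a diminished triad, the root is F# (chord tones F#–A–C).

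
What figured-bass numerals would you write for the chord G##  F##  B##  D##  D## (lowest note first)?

7

The notes G##, F##, B##, D## stack in thirds as G##–B##–D##–F## — a G## dominant seventh chord. The bass G## is the root, so this is root position: figured 7.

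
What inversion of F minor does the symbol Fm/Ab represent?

first inversion

Fm/Ab means F minor with Ab in the bass. Ab is the third of F minor (F–Ab–C), so this is first inversion.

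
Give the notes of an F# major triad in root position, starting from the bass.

F# major is F#–A#–C#. Root position puts the root (F#) in the bass, with the remaining tones above: F#, A#, C#.

F#, A#, C#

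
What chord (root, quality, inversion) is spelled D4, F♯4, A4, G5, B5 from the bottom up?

G major ninth, second inversion

The distinct note names are D, F#, A, G, B. Stacked in thirds they read G–B–D–F#–A, which is a major ninth chord on G.
With the fifth (D) in the bass, the chord is in second inversion.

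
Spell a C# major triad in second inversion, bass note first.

The chord tones are C#–E#–G#. With the fifth (G#) lowest for second inversion: G#, C#, E#.

G#, C#, E#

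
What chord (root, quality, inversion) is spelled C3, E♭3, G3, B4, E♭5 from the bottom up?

C minor-major seventh, root position

The pitch classes C, Eb, G, B arrange in thirds as C–Eb–G–B: a C minor-major seventh chord.
With the root (C) in the bass, the chord is in root position (figured bass 7).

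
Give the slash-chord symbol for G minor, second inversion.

Second inversion of G minor has the fifth (D) in the bass. As a slash chord: Gm/D.

Gm/D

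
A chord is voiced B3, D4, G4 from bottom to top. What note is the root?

G

Reordering B, D, G into stacked thirds gives G–B–D; the bottom of that stack, G, is the root.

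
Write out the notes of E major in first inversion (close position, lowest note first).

Spelling E major: E–G#–B. In first inversion the third is bass, giving G#, B, E from the bottom.

G#, B, E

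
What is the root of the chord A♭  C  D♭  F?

The distinct letter names are Ab, C, Db, F. Arranged as a stack of thirds they read Db–F–Ab–C, so Db is the root (a Db major seventh chord).

Db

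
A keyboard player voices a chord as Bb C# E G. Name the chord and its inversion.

C# diminished seventh, third inversion

The pitch classes Bb, C#, E, G arrange in thirds as C#–E–G–Bb: a C# diminished seventh chord.
The lowest note is Bb, the seventh of the chord, so this is third inversion (figured bass 4/2).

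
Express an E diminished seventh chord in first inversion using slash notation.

First inversion of E diminished seventh has the third (G) in the bass. As a slash chord: Edim7/G.

Edim7/G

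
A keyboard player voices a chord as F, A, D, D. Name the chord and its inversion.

D minor, first inversion

The distinct note names are F, A, D. Stacked in thirds they read D–F–A, which is a minor triad on D.
The lowest note is F, the third of the chord, so this is first inversion (figured bass 6).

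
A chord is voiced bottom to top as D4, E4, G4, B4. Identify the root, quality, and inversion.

E minor seventh, third inversion

The pitch classes D, E, G, B arrange in thirds as E–G–B–D: an E minor seventh chord.
The lowest note is D, the seventh of the chord, so this is third inversion (figured bass 4/2).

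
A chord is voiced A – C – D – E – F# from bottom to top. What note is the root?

Reordering A, C, D, E, F# into stacked thirds gives D–F#–A–C–E; the bottom of that stack, D, is the root.

D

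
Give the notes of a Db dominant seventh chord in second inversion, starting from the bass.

Db dominant seventh is Db–F–Ab–Cb. Second inversion puts the fifth (Ab) in the bass, with the remaining tones above: Ab, Cb, Db, F.

Ab, Cb, Db, F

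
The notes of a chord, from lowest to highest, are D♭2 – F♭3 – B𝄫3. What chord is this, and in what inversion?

Bbb major, first inversion

Reducing to letter names: Db, Fb, Bbb. These stack in thirds as Bbb–Db–Fb — a Bbb major triad.
With the third (Db) in the bass, the chord is in first inversion (figured bass 6).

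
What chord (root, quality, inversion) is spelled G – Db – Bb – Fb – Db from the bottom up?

The pitch classes G, Db, Bb, Fb arrange in thirds as G–Bb–Db–Fb: a G diminished seventh chord.
With the root (G) in the bass, the chord is in root position (figured bass 7).

G diminished seventh, root position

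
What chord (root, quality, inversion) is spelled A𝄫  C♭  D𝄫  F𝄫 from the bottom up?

Reducing to letter names: Abb, Cb, Dbb, Fbb. These stack in thirds as Dbb–Fbb–Abb–Cb — a Dbb minor-major seventh chord.
Abb is the fifth of Dbb minor-major seventh; fifth in the bass means second inversion (figured bass 4/3).

Dbb minor-major seventh, second inversion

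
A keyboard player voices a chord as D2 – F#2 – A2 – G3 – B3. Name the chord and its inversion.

Reducing to letter names: D, F#, A, G, B. These stack in thirds as G–B–D–F#–A — a G major ninth chord.
D is the fifth of G major ninth; fifth in the bass means second inversion.

G major ninth, second inversion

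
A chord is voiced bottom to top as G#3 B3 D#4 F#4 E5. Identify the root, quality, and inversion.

E major ninth, first inversion

The distinct note names are G#, B, D#, F#, E. Stacked in thirds they read E–G#–B–D#–F#, which is a major ninth chord on E.
With the third (G#) in the bass, the chord is in first inversion.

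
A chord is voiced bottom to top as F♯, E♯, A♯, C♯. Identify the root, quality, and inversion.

The pitch classes F#, E#, A#, C# arrange in thirds as F#–A#–C#–E#: an F# major seventh chord.
F# is the root of F# major seventh; root in the bass means root position (figured bass 7).

F# major seventh, root position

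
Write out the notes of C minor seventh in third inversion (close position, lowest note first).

Bb, C, Eb, G

C minor seventh is C–Eb–G–Bb. Third inversion puts the seventh (Bb) in the bass, with the remaining tones above: Bb, C, Eb, G.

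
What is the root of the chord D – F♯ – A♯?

The distinct letter names are D, F#, A#. Arranged as a stack of thirds they read D–F#–A#, so D is the root (a D augmented triad).

D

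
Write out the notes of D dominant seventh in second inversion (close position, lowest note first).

A, C, D, F#

D dominant seventh is D–F#–A–C. Second inversion puts the fifth (A) in the bass, with the remaining tones above: A, C, D, F#.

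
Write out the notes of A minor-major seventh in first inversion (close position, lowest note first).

Spelling A minor-major seventh: A–C–E–G#. In first inversion the third is bass, giving C, E, G#, A from the bottom.

C, E, G#, A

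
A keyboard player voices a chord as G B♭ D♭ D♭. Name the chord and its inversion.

The distinct note names are G, Bb, Db. Stacked in thirds they read G–Bb–Db, which is a diminished triad on G.
G is the root of G diminished; root in the bass means root position (figured bass 5/3).

G diminished, root position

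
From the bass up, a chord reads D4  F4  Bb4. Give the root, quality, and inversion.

Reducing to letter names: D, F, Bb. These stack in thirds as Bb–D–F — a Bb major triad.
With the third (D) in the bass, the chord is in first inversion (figured bass 6).

Bb major, first inversion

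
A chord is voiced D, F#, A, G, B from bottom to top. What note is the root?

The distinct letter names are D, F#, A, G, B. Arranged as a stack of thirds they read G–B–D–F#–A, so G is the root (a G major ninth chord).

G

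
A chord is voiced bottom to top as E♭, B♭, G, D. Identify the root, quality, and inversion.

The pitch classes Eb, Bb, G, D arrange in thirds as Eb–G–Bb–D: an Eb major seventh chord.
With the root (Eb) in the bass, the chord is in root position (figured bass 7).

Eb major seventh, root position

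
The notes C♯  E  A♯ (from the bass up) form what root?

A#

Reordering C#, E, A# into stacked thirds gives A#–C#–E; the bottom of that stack, A#, is the root.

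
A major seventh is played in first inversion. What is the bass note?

The third of A major seventh (A–C#–E–G#) is C#; that is the bass in first inversion.

C#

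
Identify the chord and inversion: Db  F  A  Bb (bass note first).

Bb minor-major seventh, first inversion

The distinct note names are Db, F, A, Bb. Stacked in thirds they read Bb–Db–F–A, which is a minor-major seventh chord on Bb.
With the third (Db) in the bass, the chord is in first inversion (figured bass 6/5).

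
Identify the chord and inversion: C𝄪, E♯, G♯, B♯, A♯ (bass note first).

A# dominant ninth, first inversion

Reducing to letter names: C##, E#, G#, B#, A#. These stack in thirds as A#–C##–E#–G#–B# — an A# dominant ninth chord.
The lowest note is C##, the third of the chord, so this is first inversion.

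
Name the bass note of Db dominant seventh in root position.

Db

The root of Db dominant seventh (Db–F–Ab–Cb) is Db; that is the bass in root position.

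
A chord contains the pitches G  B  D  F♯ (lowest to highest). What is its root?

G, B, D, F# are the tones of a G major seventh chord (G–B–D–F#), making G the root.

G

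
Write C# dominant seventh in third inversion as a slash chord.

Third inversion of C# dominant seventh has the seventh (B) in the bass. As a slash chord: C#7/B.

C#7/B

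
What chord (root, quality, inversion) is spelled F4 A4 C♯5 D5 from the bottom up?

The pitch classes F, A, C#, D arrange in thirds as D–F–A–C#: a D minor-major seventh chord.
The lowest note is F, the third of the chord, so this is first inversion (figured bass 6/5).

D minor-major seventh, first inversion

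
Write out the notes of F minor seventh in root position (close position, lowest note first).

The chord tones are F–Ab–C–Eb. With the root (F) lowest for root position: F, Ab, C, Eb.

F, Ab, C, Eb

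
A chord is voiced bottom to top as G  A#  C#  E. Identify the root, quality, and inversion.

A# diminished seventh, third inversion

The distinct note names are G, A#, C#, E. Stacked in thirds they read A#–C#–E–G, which is a diminished seventh chord on A#.
With the seventh (G) in the bass, the chord is in third inversion (figured bass 4/2).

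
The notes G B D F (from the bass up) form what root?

G

G, B, D, F are the tones of a G dominant seventh chord (G–B–D–F), making G the root.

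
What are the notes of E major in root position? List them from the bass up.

E, G#, B

The chord tones are E–G#–B. With the root (E) lowest for root position: E, G#, B.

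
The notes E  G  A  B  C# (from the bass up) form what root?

Reordering E, G, A, B, C# into stacked thirds gives A–C#–E–G–B; the bottom of that stack, A, is the root.

A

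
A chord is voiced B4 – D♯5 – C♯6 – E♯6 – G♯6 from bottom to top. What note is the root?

C#

Reordering B, D#, C#, E#, G# into stacked thirds gives C#–E#–G#–B–D#; the bottom of that stack, C#, is the root.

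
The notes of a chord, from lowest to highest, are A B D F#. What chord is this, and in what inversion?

Reducing to letter names: A, B, D, F#. These stack in thirds as B–D–F#–A — a B minor seventh chord.
With the seventh (A) in the bass, the chord is in third inversion (figured bass 4/2).

B minor seventh, third inversion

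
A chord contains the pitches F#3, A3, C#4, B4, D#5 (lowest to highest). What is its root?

B

Reordering F#, A, C#, B, D# into stacked thirds gives B–D#–F#–A–C#; the bottom of that stack, B, is the root.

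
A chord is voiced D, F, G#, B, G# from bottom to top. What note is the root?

Reordering D, F, G#, B into stacked thirds gives G#–B–D–F; the bottom of that stack, G#, is the root.

G#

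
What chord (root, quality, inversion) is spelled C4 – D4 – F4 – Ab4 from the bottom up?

The pitch classes C, D, F, Ab arrange in thirds as D–F–Ab–C: a D half-diminished seventh chord.
The lowest note is C, the seventh of the chord, so this is third inversion (figured bass 4/2).

D half-diminished seventh, third inversion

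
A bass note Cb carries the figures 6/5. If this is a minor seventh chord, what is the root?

Ab

The figures 6/5 mean the third of the chord is in the bass. If Cb is the third of a minor seventh chord, the root is Ab (chord tones Ab–Cb–Eb–Gb).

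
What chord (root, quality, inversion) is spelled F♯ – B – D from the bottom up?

Reducing to letter names: F#, B, D. These stack in thirds as B–D–F# — a B minor triad.
With the fifth (F#) in the bass, the chord is in second inversion (figured bass 6/4).

B minor, second inversion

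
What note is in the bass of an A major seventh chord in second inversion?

In second inversion the fifth is lowest. For A major seventh (A–C#–E–G#) that is E.

E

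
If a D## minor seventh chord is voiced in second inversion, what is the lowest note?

A##

In second inversion the fifth is lowest. For D## minor seventh (D##–F##–A##–C##) that is A##.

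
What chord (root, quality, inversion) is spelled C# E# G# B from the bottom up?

Reducing to letter names: C#, E#, G#, B. These stack in thirds as C#–E#–G#–B — a C# dominant seventh chord.
The lowest note is C#, the root of the chord, so this is root position (figured bass 7).

C# dominant seventh, root position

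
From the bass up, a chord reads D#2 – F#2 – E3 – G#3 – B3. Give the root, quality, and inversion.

The pitch classes D#, F#, E, G#, B arrange in thirds as E–G#–B–D#–F#: an E major ninth chord.
With the seventh (D#) in the bass, the chord is in third inversion.

E major ninth, third inversion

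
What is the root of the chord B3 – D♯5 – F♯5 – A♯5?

Reordering B, D#, F#, A# into stacked thirds gives B–D#–F#–A#; the bottom of that stack, B, is the root.

B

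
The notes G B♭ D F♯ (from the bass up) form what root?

Reordering G, Bb, D, F# into stacked thirds gives G–Bb–D–F#; the bottom of that stack, G, is the root.

G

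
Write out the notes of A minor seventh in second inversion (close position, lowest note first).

E, G, A, C

The chord tones are A–C–E–G. With the fifth (E) lowest for second inversion: E, G, A, C.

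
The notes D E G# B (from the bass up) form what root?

Reordering D, E, G#, B into stacked thirds gives E–G#–B–D; the bottom of that stack, E, is the root.

E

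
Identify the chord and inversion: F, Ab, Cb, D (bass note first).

D diminished seventh, first inversion

The pitch classes F, Ab, Cb, D arrange in thirds as D–F–Ab–Cb: a D diminished seventh chord.
The lowest note is F, the third of the chord, so this is first inversion (figured bass 6/5).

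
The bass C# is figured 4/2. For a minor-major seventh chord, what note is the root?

D

The figures 4/2 mean the seventh of the chord is in the bass. If C# is the seventh of a minor-major seventh chord, the root is D (chord tones D–F–A–C#).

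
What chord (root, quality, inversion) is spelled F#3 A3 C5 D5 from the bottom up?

D dominant seventh, first inversion

Reducing to letter names: F#, A, C, D. These stack in thirds as D–F#–A–C — a D dominant seventh chord.
The lowest note is F#, the third of the chord, so this is first inversion (figured bass 6/5).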